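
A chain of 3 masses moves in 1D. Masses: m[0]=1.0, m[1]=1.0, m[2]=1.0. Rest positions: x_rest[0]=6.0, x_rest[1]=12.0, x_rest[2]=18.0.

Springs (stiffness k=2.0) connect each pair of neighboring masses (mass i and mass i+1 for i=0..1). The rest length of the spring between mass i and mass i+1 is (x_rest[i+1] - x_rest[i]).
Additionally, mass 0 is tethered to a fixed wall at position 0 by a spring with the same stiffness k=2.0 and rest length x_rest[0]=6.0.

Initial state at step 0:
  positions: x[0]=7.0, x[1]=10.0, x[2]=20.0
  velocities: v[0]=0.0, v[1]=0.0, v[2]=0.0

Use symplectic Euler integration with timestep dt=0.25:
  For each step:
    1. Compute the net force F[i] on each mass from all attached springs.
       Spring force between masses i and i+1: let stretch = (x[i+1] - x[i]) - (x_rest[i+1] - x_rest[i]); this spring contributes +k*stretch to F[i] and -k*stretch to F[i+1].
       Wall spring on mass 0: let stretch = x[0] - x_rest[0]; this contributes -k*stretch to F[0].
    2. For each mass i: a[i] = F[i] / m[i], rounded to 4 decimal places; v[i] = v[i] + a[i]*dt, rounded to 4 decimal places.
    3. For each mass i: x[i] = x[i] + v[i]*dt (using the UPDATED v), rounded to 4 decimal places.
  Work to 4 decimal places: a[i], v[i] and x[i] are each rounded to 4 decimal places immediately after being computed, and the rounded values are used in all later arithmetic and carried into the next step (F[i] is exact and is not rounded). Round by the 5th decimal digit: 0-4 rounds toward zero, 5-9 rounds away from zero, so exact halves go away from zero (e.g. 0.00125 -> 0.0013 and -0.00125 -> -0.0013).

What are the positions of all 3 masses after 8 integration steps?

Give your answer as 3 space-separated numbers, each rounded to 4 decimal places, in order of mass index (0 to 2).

Step 0: x=[7.0000 10.0000 20.0000] v=[0.0000 0.0000 0.0000]
Step 1: x=[6.5000 10.8750 19.5000] v=[-2.0000 3.5000 -2.0000]
Step 2: x=[5.7344 12.2813 18.6719] v=[-3.0625 5.6250 -3.3125]
Step 3: x=[5.0703 13.6680 17.7950] v=[-2.6563 5.5469 -3.5078]
Step 4: x=[4.8472 14.4959 17.1522] v=[-0.8926 3.3116 -2.5713]
Step 5: x=[5.2243 14.4498 16.9273] v=[1.5082 -0.1846 -0.8995]
Step 6: x=[6.1015 13.5602 17.1428] v=[3.5088 -3.5586 0.8618]
Step 7: x=[7.1484 12.1860 17.6604] v=[4.1874 -5.4967 2.0705]
Step 8: x=[7.9314 10.8664 18.2437] v=[3.1320 -5.2783 2.3333]

Answer: 7.9314 10.8664 18.2437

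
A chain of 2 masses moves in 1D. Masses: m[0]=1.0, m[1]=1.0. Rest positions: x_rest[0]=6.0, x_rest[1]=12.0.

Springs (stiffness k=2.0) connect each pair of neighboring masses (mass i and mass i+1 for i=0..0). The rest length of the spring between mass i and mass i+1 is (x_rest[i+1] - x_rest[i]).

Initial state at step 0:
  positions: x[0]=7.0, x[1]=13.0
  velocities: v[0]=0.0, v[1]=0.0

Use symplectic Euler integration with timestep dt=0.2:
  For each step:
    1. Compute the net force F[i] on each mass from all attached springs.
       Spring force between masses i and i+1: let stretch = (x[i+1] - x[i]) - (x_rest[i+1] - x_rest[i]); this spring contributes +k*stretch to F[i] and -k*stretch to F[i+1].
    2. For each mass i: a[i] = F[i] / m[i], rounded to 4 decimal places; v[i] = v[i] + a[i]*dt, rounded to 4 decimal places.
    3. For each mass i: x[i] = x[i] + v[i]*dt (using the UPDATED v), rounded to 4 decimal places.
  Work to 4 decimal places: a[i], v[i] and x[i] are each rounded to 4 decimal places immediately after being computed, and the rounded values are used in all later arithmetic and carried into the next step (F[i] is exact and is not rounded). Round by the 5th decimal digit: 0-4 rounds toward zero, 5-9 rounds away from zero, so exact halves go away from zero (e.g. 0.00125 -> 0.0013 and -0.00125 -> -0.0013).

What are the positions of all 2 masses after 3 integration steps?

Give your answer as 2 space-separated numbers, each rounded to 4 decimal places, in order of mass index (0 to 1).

Step 0: x=[7.0000 13.0000] v=[0.0000 0.0000]
Step 1: x=[7.0000 13.0000] v=[0.0000 0.0000]
Step 2: x=[7.0000 13.0000] v=[0.0000 0.0000]
Step 3: x=[7.0000 13.0000] v=[0.0000 0.0000]

Answer: 7.0000 13.0000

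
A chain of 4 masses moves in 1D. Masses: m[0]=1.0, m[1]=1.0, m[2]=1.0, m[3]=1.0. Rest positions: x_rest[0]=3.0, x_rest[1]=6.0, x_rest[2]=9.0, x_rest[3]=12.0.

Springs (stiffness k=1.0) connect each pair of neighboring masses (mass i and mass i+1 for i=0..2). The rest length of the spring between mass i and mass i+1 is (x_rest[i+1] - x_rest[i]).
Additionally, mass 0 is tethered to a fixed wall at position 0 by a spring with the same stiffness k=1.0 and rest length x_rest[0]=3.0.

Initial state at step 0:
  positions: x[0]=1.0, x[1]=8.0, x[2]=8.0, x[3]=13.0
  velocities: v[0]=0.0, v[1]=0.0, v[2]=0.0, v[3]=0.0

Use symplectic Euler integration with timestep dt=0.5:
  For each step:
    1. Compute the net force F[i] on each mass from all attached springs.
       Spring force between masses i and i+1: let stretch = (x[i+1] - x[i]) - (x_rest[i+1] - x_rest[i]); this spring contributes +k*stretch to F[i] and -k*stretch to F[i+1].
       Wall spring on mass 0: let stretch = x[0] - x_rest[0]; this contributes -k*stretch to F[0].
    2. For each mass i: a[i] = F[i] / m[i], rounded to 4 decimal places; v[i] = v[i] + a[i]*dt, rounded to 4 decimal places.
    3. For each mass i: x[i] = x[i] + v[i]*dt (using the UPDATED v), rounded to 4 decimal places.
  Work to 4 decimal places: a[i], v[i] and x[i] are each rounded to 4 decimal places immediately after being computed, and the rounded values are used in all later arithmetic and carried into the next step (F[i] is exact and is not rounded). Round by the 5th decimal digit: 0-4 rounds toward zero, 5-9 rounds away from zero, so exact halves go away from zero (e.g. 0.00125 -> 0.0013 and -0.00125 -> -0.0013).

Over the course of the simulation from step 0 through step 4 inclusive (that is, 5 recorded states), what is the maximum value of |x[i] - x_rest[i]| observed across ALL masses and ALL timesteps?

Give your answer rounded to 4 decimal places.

Answer: 2.0625

Derivation:
Step 0: x=[1.0000 8.0000 8.0000 13.0000] v=[0.0000 0.0000 0.0000 0.0000]
Step 1: x=[2.5000 6.2500 9.2500 12.5000] v=[3.0000 -3.5000 2.5000 -1.0000]
Step 2: x=[4.3125 4.3125 10.5625 11.9375] v=[3.6250 -3.8750 2.6250 -1.1250]
Step 3: x=[5.0469 3.9375 10.6563 11.7813] v=[1.4688 -0.7500 0.1875 -0.3125]
Step 4: x=[4.2422 5.5196 9.3516 12.0938] v=[-1.6094 3.1641 -2.6094 0.6250]
Max displacement = 2.0625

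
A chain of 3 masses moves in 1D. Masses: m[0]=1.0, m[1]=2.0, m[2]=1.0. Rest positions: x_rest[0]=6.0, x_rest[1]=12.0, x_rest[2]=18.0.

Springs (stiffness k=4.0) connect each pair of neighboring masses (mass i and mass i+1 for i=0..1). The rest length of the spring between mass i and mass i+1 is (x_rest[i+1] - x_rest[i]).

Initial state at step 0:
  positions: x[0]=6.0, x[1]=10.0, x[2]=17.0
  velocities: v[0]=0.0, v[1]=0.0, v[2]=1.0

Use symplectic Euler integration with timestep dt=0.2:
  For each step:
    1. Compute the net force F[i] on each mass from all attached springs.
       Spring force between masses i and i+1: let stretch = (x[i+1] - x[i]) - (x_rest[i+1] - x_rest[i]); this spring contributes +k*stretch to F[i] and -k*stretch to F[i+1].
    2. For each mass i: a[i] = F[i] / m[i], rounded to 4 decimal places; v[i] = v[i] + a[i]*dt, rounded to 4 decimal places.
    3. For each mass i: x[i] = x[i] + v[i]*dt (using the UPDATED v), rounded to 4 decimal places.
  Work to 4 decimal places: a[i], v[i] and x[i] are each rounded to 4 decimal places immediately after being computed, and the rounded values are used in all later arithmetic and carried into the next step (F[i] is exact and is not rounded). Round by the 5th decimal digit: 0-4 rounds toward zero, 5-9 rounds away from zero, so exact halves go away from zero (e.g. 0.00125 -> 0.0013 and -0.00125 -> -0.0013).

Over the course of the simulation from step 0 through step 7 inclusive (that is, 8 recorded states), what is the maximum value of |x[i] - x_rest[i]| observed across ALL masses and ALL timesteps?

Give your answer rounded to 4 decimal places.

Step 0: x=[6.0000 10.0000 17.0000] v=[0.0000 0.0000 1.0000]
Step 1: x=[5.6800 10.2400 17.0400] v=[-1.6000 1.2000 0.2000]
Step 2: x=[5.1296 10.6592 16.9520] v=[-2.7520 2.0960 -0.4400]
Step 3: x=[4.5039 11.1395 16.8172] v=[-3.1283 2.4013 -0.6742]
Step 4: x=[3.9799 11.5431 16.7339] v=[-2.6198 2.0181 -0.4164]
Step 5: x=[3.7061 11.7569 16.7801] v=[-1.3692 1.0691 0.2310]
Step 6: x=[3.7604 11.7285 16.9826] v=[0.2714 -0.1419 1.0124]
Step 7: x=[4.1296 11.4830 17.3044] v=[1.8459 -1.2275 1.6091]
Max displacement = 2.2939

Answer: 2.2939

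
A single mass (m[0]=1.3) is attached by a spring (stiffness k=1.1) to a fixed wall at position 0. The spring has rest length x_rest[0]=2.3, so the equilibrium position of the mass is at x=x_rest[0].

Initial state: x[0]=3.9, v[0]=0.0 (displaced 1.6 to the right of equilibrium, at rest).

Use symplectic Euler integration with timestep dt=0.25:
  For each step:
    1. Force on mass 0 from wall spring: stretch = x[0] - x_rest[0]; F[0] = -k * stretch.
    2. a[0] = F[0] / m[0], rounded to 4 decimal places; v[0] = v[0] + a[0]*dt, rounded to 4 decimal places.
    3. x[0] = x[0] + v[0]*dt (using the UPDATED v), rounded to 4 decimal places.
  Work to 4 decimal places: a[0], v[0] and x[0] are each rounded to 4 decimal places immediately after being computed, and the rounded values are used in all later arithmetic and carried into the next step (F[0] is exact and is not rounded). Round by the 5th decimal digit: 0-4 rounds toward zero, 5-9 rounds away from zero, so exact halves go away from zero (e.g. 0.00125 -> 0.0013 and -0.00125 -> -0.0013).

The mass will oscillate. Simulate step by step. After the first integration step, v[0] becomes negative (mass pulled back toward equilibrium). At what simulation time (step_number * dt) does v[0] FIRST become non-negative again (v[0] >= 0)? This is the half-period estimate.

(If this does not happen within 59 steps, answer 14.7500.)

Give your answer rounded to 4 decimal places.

Answer: 3.5000

Derivation:
Step 0: x=[3.9000] v=[0.0000]
Step 1: x=[3.8154] v=[-0.3385]
Step 2: x=[3.6506] v=[-0.6591]
Step 3: x=[3.4144] v=[-0.9448]
Step 4: x=[3.1193] v=[-1.1806]
Step 5: x=[2.7808] v=[-1.3539]
Step 6: x=[2.4169] v=[-1.4556]
Step 7: x=[2.0468] v=[-1.4803]
Step 8: x=[1.6901] v=[-1.4268]
Step 9: x=[1.3657] v=[-1.2978]
Step 10: x=[1.0907] v=[-1.1002]
Step 11: x=[0.8796] v=[-0.8444]
Step 12: x=[0.7436] v=[-0.5439]
Step 13: x=[0.6899] v=[-0.2147]
Step 14: x=[0.7214] v=[0.1259]
First v>=0 after going negative at step 14, time=3.5000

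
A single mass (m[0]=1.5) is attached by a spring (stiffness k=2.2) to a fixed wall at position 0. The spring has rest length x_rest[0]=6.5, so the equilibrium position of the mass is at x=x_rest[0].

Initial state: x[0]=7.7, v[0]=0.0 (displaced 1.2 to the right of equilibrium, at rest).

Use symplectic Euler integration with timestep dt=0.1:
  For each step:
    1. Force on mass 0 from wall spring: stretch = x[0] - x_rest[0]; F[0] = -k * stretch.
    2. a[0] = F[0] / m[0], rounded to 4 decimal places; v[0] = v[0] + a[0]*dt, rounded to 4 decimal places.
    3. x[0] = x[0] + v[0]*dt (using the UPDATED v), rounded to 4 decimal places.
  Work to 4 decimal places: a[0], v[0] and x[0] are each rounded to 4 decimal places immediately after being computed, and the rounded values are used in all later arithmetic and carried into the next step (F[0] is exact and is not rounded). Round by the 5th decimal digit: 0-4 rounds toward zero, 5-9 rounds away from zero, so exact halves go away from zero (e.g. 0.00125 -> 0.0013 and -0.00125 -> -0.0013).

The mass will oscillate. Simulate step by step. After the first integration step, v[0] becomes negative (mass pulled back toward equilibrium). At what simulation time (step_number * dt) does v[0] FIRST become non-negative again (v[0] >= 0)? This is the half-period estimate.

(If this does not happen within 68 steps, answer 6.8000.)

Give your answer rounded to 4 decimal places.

Answer: 2.6000

Derivation:
Step 0: x=[7.7000] v=[0.0000]
Step 1: x=[7.6824] v=[-0.1760]
Step 2: x=[7.6475] v=[-0.3494]
Step 3: x=[7.5957] v=[-0.5177]
Step 4: x=[7.5279] v=[-0.6784]
Step 5: x=[7.4450] v=[-0.8292]
Step 6: x=[7.3482] v=[-0.9678]
Step 7: x=[7.2390] v=[-1.0922]
Step 8: x=[7.1189] v=[-1.2006]
Step 9: x=[6.9898] v=[-1.2914]
Step 10: x=[6.8535] v=[-1.3632]
Step 11: x=[6.7120] v=[-1.4151]
Step 12: x=[6.5674] v=[-1.4462]
Step 13: x=[6.4218] v=[-1.4561]
Step 14: x=[6.2773] v=[-1.4446]
Step 15: x=[6.1361] v=[-1.4119]
Step 16: x=[6.0003] v=[-1.3585]
Step 17: x=[5.8718] v=[-1.2852]
Step 18: x=[5.7525] v=[-1.1931]
Step 19: x=[5.6442] v=[-1.0835]
Step 20: x=[5.5484] v=[-0.9580]
Step 21: x=[5.4666] v=[-0.8184]
Step 22: x=[5.3999] v=[-0.6668]
Step 23: x=[5.3494] v=[-0.5055]
Step 24: x=[5.3157] v=[-0.3368]
Step 25: x=[5.2994] v=[-0.1631]
Step 26: x=[5.3007] v=[0.0130]
First v>=0 after going negative at step 26, time=2.6000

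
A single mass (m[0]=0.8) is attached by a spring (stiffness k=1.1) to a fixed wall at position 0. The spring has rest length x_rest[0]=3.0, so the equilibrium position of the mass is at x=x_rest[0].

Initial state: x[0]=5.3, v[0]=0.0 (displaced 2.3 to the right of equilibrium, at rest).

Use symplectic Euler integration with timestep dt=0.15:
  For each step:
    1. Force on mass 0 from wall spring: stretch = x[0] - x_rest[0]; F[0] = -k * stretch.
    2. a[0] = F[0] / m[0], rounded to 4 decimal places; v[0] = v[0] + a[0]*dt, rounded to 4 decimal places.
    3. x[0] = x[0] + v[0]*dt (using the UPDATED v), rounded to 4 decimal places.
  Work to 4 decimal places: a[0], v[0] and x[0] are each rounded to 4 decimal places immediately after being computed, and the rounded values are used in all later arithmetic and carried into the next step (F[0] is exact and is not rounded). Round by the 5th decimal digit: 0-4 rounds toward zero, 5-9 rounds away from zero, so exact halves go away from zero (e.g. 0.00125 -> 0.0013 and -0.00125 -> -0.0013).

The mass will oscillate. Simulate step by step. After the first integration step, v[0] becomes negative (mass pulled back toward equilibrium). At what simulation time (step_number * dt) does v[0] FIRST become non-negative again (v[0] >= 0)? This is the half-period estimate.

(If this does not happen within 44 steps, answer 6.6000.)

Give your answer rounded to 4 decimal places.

Step 0: x=[5.3000] v=[0.0000]
Step 1: x=[5.2288] v=[-0.4744]
Step 2: x=[5.0887] v=[-0.9341]
Step 3: x=[4.8840] v=[-1.3649]
Step 4: x=[4.6210] v=[-1.7535]
Step 5: x=[4.3078] v=[-2.0878]
Step 6: x=[3.9542] v=[-2.3575]
Step 7: x=[3.5711] v=[-2.5543]
Step 8: x=[3.1703] v=[-2.6721]
Step 9: x=[2.7642] v=[-2.7072]
Step 10: x=[2.3654] v=[-2.6586]
Step 11: x=[1.9862] v=[-2.5277]
Step 12: x=[1.6384] v=[-2.3186]
Step 13: x=[1.3327] v=[-2.0378]
Step 14: x=[1.0786] v=[-1.6939]
Step 15: x=[0.8840] v=[-1.2976]
Step 16: x=[0.7548] v=[-0.8612]
Step 17: x=[0.6951] v=[-0.3981]
Step 18: x=[0.7067] v=[0.0773]
First v>=0 after going negative at step 18, time=2.7000

Answer: 2.7000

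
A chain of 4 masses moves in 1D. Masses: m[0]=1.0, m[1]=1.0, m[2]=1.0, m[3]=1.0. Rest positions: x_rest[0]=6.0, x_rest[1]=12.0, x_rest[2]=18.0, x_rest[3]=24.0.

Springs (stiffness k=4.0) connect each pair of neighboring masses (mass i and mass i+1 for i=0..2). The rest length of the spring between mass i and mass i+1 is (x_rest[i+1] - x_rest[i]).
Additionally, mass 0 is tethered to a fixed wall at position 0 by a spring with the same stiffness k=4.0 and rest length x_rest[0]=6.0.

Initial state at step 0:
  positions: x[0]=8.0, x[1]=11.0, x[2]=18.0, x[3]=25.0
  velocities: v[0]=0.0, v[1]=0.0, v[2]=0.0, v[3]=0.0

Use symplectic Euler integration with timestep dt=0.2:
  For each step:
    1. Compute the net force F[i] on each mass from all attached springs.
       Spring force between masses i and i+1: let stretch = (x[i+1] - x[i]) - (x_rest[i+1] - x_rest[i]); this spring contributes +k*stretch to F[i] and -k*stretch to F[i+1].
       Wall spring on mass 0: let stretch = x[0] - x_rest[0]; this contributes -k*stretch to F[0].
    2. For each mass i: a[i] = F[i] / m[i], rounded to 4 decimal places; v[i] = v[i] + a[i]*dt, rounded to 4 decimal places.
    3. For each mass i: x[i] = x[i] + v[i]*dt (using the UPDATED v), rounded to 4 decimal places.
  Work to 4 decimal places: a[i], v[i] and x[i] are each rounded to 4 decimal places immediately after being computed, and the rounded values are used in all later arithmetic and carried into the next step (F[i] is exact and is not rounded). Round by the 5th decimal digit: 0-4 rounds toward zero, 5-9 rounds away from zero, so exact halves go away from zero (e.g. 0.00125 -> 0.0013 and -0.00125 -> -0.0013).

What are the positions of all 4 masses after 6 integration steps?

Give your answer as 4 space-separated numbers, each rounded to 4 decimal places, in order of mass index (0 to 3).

Step 0: x=[8.0000 11.0000 18.0000 25.0000] v=[0.0000 0.0000 0.0000 0.0000]
Step 1: x=[7.2000 11.6400 18.0000 24.8400] v=[-4.0000 3.2000 0.0000 -0.8000]
Step 2: x=[5.9584 12.5872 18.0768 24.5456] v=[-6.2080 4.7360 0.3840 -1.4720]
Step 3: x=[4.8241 13.3521 18.3103 24.1762] v=[-5.6717 3.8246 1.1674 -1.8470]
Step 4: x=[4.2824 13.5459 18.6890 23.8283] v=[-2.7086 0.9688 1.8936 -1.7397]
Step 5: x=[4.5377 13.0804 19.0671 23.6181] v=[1.2763 -2.3275 1.8906 -1.0511]
Step 6: x=[5.4338 12.2059 19.2155 23.6397] v=[4.4803 -4.3723 0.7420 0.1081]

Answer: 5.4338 12.2059 19.2155 23.6397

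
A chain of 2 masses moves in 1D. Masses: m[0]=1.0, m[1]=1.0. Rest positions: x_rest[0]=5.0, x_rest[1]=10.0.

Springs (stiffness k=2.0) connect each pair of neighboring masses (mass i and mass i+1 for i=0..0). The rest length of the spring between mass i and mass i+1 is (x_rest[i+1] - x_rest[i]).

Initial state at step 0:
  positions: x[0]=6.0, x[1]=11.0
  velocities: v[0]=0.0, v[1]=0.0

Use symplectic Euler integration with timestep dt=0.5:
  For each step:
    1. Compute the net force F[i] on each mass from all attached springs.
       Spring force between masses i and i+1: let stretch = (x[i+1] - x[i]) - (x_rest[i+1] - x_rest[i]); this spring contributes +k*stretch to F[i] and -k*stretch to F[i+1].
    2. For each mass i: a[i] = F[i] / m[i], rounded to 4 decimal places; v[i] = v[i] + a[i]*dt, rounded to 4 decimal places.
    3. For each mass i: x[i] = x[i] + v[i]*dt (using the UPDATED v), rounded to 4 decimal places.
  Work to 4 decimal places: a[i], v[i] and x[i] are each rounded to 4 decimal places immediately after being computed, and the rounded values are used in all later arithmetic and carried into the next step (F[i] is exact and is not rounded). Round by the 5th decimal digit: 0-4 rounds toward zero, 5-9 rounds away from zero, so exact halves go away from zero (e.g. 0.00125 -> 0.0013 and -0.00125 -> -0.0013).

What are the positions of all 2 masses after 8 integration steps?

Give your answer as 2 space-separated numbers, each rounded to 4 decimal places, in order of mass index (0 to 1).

Step 0: x=[6.0000 11.0000] v=[0.0000 0.0000]
Step 1: x=[6.0000 11.0000] v=[0.0000 0.0000]
Step 2: x=[6.0000 11.0000] v=[0.0000 0.0000]
Step 3: x=[6.0000 11.0000] v=[0.0000 0.0000]
Step 4: x=[6.0000 11.0000] v=[0.0000 0.0000]
Step 5: x=[6.0000 11.0000] v=[0.0000 0.0000]
Step 6: x=[6.0000 11.0000] v=[0.0000 0.0000]
Step 7: x=[6.0000 11.0000] v=[0.0000 0.0000]
Step 8: x=[6.0000 11.0000] v=[0.0000 0.0000]

Answer: 6.0000 11.0000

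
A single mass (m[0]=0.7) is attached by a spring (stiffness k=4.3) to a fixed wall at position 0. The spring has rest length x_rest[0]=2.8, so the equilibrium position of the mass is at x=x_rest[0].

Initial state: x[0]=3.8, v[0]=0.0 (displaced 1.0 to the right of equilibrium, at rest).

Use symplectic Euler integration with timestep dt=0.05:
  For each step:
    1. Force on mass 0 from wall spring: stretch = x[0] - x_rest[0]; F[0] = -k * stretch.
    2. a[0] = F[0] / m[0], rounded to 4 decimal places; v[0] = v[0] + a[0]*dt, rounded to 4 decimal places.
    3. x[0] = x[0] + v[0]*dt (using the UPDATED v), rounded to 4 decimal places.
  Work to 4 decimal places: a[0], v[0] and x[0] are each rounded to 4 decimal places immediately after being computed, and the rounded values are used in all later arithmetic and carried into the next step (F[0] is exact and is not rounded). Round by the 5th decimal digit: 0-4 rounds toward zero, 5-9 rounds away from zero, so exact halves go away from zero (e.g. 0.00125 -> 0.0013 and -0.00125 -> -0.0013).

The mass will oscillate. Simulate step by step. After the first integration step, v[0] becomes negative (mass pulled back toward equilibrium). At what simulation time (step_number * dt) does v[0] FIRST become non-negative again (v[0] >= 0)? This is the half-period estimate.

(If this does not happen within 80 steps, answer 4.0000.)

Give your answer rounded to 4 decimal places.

Step 0: x=[3.8000] v=[0.0000]
Step 1: x=[3.7846] v=[-0.3071]
Step 2: x=[3.7541] v=[-0.6095]
Step 3: x=[3.7090] v=[-0.9025]
Step 4: x=[3.6499] v=[-1.1817]
Step 5: x=[3.5778] v=[-1.4427]
Step 6: x=[3.4937] v=[-1.6816]
Step 7: x=[3.3990] v=[-1.8947]
Step 8: x=[3.2951] v=[-2.0787]
Step 9: x=[3.1836] v=[-2.2308]
Step 10: x=[3.0662] v=[-2.3486]
Step 11: x=[2.9447] v=[-2.4304]
Step 12: x=[2.8210] v=[-2.4748]
Step 13: x=[2.6969] v=[-2.4813]
Step 14: x=[2.5744] v=[-2.4496]
Step 15: x=[2.4554] v=[-2.3803]
Step 16: x=[2.3417] v=[-2.2745]
Step 17: x=[2.2350] v=[-2.1337]
Step 18: x=[2.1370] v=[-1.9602]
Step 19: x=[2.0492] v=[-1.7566]
Step 20: x=[1.9729] v=[-1.5260]
Step 21: x=[1.9093] v=[-1.2720]
Step 22: x=[1.8594] v=[-0.9984]
Step 23: x=[1.8239] v=[-0.7095]
Step 24: x=[1.8034] v=[-0.4097]
Step 25: x=[1.7982] v=[-0.1036]
Step 26: x=[1.8084] v=[0.2041]
First v>=0 after going negative at step 26, time=1.3000

Answer: 1.3000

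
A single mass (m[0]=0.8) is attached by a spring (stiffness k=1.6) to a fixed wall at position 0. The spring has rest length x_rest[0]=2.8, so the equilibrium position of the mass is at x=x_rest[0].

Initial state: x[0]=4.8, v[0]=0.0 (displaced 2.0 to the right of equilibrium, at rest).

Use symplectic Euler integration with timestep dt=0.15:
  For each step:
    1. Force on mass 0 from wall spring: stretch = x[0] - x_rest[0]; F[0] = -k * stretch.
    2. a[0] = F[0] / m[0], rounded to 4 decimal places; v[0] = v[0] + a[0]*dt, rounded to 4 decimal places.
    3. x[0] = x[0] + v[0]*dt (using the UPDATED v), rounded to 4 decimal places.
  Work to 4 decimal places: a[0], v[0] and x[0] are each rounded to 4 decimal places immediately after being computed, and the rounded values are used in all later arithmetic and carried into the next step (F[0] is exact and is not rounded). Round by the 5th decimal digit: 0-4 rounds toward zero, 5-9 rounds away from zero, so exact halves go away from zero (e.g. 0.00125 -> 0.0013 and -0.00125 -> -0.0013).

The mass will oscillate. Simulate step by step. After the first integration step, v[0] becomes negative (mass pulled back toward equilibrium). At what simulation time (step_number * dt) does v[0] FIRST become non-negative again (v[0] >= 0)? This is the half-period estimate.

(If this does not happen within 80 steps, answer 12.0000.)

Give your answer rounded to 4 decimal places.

Answer: 2.2500

Derivation:
Step 0: x=[4.8000] v=[0.0000]
Step 1: x=[4.7100] v=[-0.6000]
Step 2: x=[4.5341] v=[-1.1730]
Step 3: x=[4.2801] v=[-1.6932]
Step 4: x=[3.9595] v=[-2.1372]
Step 5: x=[3.5867] v=[-2.4851]
Step 6: x=[3.1785] v=[-2.7211]
Step 7: x=[2.7533] v=[-2.8347]
Step 8: x=[2.3302] v=[-2.8207]
Step 9: x=[1.9282] v=[-2.6798]
Step 10: x=[1.5655] v=[-2.4183]
Step 11: x=[1.2583] v=[-2.0480]
Step 12: x=[1.0205] v=[-1.5855]
Step 13: x=[0.8627] v=[-1.0517]
Step 14: x=[0.7921] v=[-0.4705]
Step 15: x=[0.8119] v=[0.1319]
First v>=0 after going negative at step 15, time=2.2500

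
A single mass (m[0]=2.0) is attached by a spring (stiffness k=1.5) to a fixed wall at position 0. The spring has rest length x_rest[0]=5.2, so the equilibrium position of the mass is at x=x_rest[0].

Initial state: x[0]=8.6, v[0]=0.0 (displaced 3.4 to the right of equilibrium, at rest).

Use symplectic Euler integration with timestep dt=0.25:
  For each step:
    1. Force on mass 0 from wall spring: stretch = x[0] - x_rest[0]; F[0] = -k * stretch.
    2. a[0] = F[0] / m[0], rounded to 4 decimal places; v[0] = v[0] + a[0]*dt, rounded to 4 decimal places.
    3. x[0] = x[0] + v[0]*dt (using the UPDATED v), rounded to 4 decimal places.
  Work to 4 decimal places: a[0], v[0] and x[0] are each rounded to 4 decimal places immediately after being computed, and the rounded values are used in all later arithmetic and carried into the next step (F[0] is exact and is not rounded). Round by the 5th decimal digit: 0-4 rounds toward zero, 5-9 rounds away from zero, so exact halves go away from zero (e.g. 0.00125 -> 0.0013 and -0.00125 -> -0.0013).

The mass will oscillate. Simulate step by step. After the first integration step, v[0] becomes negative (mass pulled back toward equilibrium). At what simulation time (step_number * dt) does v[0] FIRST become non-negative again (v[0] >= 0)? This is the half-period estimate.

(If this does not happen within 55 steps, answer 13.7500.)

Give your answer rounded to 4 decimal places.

Answer: 3.7500

Derivation:
Step 0: x=[8.6000] v=[0.0000]
Step 1: x=[8.4406] v=[-0.6375]
Step 2: x=[8.1293] v=[-1.2451]
Step 3: x=[7.6807] v=[-1.7944]
Step 4: x=[7.1158] v=[-2.2595]
Step 5: x=[6.4611] v=[-2.6187]
Step 6: x=[5.7473] v=[-2.8552]
Step 7: x=[5.0079] v=[-2.9578]
Step 8: x=[4.2775] v=[-2.9218]
Step 9: x=[3.5903] v=[-2.7488]
Step 10: x=[2.9786] v=[-2.4470]
Step 11: x=[2.4710] v=[-2.0305]
Step 12: x=[2.0913] v=[-1.5188]
Step 13: x=[1.8573] v=[-0.9359]
Step 14: x=[1.7800] v=[-0.3092]
Step 15: x=[1.8630] v=[0.3321]
First v>=0 after going negative at step 15, time=3.7500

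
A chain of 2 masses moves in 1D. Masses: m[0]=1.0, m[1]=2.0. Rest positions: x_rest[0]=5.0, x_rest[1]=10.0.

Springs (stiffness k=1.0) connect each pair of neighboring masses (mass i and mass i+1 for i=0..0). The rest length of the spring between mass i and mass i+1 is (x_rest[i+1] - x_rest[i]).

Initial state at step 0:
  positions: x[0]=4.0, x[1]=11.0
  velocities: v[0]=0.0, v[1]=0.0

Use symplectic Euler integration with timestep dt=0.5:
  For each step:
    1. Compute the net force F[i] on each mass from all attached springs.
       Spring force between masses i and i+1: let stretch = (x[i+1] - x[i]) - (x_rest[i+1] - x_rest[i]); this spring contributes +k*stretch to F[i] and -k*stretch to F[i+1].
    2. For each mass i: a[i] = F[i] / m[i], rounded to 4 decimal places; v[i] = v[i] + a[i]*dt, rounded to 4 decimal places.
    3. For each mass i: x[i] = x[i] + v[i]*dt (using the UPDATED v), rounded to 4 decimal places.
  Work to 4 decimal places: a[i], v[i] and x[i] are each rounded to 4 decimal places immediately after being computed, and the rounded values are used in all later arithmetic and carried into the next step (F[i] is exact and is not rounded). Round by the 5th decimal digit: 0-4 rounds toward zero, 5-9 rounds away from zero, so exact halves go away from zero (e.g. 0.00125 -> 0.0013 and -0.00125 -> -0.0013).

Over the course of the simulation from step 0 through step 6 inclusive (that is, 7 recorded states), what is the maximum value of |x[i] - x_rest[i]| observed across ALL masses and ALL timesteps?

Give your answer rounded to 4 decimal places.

Step 0: x=[4.0000 11.0000] v=[0.0000 0.0000]
Step 1: x=[4.5000 10.7500] v=[1.0000 -0.5000]
Step 2: x=[5.3125 10.3438] v=[1.6250 -0.8125]
Step 3: x=[6.1329 9.9336] v=[1.6407 -0.8204]
Step 4: x=[6.6535 9.6733] v=[1.0411 -0.5206]
Step 5: x=[6.6790 9.6605] v=[0.0510 -0.0256]
Step 6: x=[6.1999 9.9001] v=[-0.9583 0.4791]
Max displacement = 1.6790

Answer: 1.6790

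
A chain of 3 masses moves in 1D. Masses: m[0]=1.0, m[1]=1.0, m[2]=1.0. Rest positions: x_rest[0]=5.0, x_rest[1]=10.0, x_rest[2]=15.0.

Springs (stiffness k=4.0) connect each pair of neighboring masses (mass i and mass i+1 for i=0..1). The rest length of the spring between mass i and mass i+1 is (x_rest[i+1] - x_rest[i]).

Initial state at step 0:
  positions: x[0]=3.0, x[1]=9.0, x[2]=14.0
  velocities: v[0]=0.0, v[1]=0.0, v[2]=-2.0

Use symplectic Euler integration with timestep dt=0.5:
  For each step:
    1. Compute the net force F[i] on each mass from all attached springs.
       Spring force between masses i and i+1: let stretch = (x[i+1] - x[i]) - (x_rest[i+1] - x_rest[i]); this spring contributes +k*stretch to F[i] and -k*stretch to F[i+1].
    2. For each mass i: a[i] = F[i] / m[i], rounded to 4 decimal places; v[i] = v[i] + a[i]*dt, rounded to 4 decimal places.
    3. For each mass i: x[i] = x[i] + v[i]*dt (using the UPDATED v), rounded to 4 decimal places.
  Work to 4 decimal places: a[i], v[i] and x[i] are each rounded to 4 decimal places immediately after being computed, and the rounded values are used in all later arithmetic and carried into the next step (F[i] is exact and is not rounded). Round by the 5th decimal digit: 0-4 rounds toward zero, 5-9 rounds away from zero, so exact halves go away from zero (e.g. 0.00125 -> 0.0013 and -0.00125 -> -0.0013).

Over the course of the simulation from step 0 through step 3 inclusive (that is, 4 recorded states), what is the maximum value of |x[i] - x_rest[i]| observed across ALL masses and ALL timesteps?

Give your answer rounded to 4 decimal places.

Step 0: x=[3.0000 9.0000 14.0000] v=[0.0000 0.0000 -2.0000]
Step 1: x=[4.0000 8.0000 13.0000] v=[2.0000 -2.0000 -2.0000]
Step 2: x=[4.0000 8.0000 12.0000] v=[0.0000 0.0000 -2.0000]
Step 3: x=[3.0000 8.0000 12.0000] v=[-2.0000 0.0000 0.0000]
Max displacement = 3.0000

Answer: 3.0000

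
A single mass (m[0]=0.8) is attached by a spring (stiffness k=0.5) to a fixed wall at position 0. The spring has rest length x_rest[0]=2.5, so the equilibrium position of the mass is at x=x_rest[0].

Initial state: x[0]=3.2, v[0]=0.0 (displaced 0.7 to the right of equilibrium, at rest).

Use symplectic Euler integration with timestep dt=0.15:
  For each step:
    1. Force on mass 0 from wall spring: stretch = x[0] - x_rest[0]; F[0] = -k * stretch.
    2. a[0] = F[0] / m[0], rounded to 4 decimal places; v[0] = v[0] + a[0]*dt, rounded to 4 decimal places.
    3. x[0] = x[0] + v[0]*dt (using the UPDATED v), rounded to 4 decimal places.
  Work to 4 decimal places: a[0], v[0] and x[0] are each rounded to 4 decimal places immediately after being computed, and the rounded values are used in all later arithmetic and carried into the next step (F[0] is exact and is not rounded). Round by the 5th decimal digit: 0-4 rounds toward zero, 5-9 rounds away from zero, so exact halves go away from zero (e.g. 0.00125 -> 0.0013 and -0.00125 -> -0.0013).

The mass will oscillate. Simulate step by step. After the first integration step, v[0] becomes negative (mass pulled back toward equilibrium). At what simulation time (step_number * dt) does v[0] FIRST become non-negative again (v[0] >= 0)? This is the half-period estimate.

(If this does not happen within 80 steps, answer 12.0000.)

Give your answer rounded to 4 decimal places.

Step 0: x=[3.2000] v=[0.0000]
Step 1: x=[3.1902] v=[-0.0656]
Step 2: x=[3.1707] v=[-0.1303]
Step 3: x=[3.1417] v=[-0.1932]
Step 4: x=[3.1037] v=[-0.2534]
Step 5: x=[3.0572] v=[-0.3100]
Step 6: x=[3.0029] v=[-0.3622]
Step 7: x=[2.9415] v=[-0.4093]
Step 8: x=[2.8739] v=[-0.4507]
Step 9: x=[2.8010] v=[-0.4858]
Step 10: x=[2.7239] v=[-0.5140]
Step 11: x=[2.6437] v=[-0.5350]
Step 12: x=[2.5614] v=[-0.5485]
Step 13: x=[2.4783] v=[-0.5543]
Step 14: x=[2.3955] v=[-0.5523]
Step 15: x=[2.3141] v=[-0.5425]
Step 16: x=[2.2353] v=[-0.5251]
Step 17: x=[2.1603] v=[-0.5003]
Step 18: x=[2.0900] v=[-0.4685]
Step 19: x=[2.0255] v=[-0.4301]
Step 20: x=[1.9677] v=[-0.3856]
Step 21: x=[1.9173] v=[-0.3357]
Step 22: x=[1.8751] v=[-0.2811]
Step 23: x=[1.8417] v=[-0.2225]
Step 24: x=[1.8176] v=[-0.1608]
Step 25: x=[1.8031] v=[-0.0968]
Step 26: x=[1.7984] v=[-0.0315]
Step 27: x=[1.8035] v=[0.0343]
First v>=0 after going negative at step 27, time=4.0500

Answer: 4.0500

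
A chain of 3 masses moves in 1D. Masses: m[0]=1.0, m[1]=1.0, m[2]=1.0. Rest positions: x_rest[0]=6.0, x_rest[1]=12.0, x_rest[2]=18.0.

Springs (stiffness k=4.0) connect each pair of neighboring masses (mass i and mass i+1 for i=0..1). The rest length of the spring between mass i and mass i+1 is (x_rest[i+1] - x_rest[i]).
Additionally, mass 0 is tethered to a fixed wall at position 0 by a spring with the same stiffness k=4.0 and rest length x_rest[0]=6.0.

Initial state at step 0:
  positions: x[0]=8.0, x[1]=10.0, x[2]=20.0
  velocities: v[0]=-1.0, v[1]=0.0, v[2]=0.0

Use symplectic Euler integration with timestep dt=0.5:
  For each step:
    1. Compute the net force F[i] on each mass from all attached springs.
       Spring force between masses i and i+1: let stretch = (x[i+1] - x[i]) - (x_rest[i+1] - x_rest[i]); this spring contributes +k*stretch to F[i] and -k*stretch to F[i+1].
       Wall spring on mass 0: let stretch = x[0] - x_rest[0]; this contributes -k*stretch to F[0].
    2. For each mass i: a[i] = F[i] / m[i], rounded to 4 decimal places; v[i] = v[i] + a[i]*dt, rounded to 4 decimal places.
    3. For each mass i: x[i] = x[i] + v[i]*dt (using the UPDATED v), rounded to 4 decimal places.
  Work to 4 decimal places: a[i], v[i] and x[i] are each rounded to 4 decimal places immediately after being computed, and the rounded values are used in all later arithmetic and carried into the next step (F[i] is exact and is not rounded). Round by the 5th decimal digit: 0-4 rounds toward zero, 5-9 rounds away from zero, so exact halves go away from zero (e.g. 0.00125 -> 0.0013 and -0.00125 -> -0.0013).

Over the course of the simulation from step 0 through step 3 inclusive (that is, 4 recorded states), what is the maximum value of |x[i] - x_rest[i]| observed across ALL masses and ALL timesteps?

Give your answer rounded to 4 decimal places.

Answer: 6.0000

Derivation:
Step 0: x=[8.0000 10.0000 20.0000] v=[-1.0000 0.0000 0.0000]
Step 1: x=[1.5000 18.0000 16.0000] v=[-13.0000 16.0000 -8.0000]
Step 2: x=[10.0000 7.5000 20.0000] v=[17.0000 -21.0000 8.0000]
Step 3: x=[6.0000 12.0000 17.5000] v=[-8.0000 9.0000 -5.0000]
Max displacement = 6.0000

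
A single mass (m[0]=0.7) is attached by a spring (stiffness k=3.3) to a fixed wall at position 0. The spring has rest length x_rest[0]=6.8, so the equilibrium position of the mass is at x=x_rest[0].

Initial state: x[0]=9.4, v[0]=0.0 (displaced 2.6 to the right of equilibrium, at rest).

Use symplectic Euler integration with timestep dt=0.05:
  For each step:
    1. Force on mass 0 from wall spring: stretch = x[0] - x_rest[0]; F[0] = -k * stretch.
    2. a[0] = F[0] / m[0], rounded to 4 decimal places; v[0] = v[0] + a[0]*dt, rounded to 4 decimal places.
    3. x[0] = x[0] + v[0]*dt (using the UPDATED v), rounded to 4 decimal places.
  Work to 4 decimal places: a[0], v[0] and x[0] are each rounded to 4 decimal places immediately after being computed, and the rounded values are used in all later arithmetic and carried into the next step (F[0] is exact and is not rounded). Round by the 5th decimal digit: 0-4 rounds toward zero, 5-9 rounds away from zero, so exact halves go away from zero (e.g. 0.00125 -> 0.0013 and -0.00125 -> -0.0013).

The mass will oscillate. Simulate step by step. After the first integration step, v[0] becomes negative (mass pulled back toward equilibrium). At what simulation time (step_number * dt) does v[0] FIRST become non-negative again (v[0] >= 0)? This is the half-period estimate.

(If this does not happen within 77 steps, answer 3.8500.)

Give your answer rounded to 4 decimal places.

Answer: 1.4500

Derivation:
Step 0: x=[9.4000] v=[0.0000]
Step 1: x=[9.3694] v=[-0.6129]
Step 2: x=[9.3085] v=[-1.2185]
Step 3: x=[9.2180] v=[-1.8098]
Step 4: x=[9.0990] v=[-2.3798]
Step 5: x=[8.9529] v=[-2.9217]
Step 6: x=[8.7814] v=[-3.4292]
Step 7: x=[8.5866] v=[-3.8962]
Step 8: x=[8.3707] v=[-4.3173]
Step 9: x=[8.1363] v=[-4.6875]
Step 10: x=[7.8862] v=[-5.0025]
Step 11: x=[7.6233] v=[-5.2585]
Step 12: x=[7.3507] v=[-5.4526]
Step 13: x=[7.0716] v=[-5.5824]
Step 14: x=[6.7893] v=[-5.6464]
Step 15: x=[6.5071] v=[-5.6439]
Step 16: x=[6.2284] v=[-5.5749]
Step 17: x=[5.9564] v=[-5.4402]
Step 18: x=[5.6943] v=[-5.2414]
Step 19: x=[5.4453] v=[-4.9808]
Step 20: x=[5.2122] v=[-4.6615]
Step 21: x=[4.9978] v=[-4.2872]
Step 22: x=[4.8047] v=[-3.8624]
Step 23: x=[4.6351] v=[-3.3921]
Step 24: x=[4.4910] v=[-2.8818]
Step 25: x=[4.3741] v=[-2.3375]
Step 26: x=[4.2858] v=[-1.7657]
Step 27: x=[4.2271] v=[-1.1731]
Step 28: x=[4.1988] v=[-0.5666]
Step 29: x=[4.2011] v=[0.0465]
First v>=0 after going negative at step 29, time=1.4500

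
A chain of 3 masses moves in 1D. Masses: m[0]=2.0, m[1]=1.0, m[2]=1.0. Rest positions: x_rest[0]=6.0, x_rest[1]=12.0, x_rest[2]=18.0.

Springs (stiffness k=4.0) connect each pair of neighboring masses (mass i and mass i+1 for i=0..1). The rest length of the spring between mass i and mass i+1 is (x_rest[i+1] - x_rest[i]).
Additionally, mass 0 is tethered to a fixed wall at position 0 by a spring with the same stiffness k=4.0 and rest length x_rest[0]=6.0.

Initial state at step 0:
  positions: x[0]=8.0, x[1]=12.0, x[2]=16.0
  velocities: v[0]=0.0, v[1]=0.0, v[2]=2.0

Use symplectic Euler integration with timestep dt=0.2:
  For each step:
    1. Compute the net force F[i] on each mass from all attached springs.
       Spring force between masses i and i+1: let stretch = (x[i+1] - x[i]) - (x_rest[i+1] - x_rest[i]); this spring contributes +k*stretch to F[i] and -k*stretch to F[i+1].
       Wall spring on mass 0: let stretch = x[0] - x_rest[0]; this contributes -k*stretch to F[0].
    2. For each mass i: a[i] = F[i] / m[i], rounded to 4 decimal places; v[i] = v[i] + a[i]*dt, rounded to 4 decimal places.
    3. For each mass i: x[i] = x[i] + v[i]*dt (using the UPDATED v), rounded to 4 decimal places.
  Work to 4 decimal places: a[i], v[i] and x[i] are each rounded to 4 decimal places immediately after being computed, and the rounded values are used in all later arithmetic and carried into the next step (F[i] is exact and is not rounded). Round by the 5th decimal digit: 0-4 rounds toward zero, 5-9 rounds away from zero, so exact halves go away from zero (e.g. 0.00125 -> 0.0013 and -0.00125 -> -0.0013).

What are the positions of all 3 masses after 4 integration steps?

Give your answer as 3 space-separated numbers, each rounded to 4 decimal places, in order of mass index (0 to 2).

Answer: 5.5394 12.4696 19.5628

Derivation:
Step 0: x=[8.0000 12.0000 16.0000] v=[0.0000 0.0000 2.0000]
Step 1: x=[7.6800 12.0000 16.7200] v=[-1.6000 0.0000 3.6000]
Step 2: x=[7.0912 12.0640 17.6448] v=[-2.9440 0.3200 4.6240]
Step 3: x=[6.3329 12.2253 18.6367] v=[-3.7914 0.8064 4.9594]
Step 4: x=[5.5394 12.4696 19.5628] v=[-3.9676 1.2216 4.6303]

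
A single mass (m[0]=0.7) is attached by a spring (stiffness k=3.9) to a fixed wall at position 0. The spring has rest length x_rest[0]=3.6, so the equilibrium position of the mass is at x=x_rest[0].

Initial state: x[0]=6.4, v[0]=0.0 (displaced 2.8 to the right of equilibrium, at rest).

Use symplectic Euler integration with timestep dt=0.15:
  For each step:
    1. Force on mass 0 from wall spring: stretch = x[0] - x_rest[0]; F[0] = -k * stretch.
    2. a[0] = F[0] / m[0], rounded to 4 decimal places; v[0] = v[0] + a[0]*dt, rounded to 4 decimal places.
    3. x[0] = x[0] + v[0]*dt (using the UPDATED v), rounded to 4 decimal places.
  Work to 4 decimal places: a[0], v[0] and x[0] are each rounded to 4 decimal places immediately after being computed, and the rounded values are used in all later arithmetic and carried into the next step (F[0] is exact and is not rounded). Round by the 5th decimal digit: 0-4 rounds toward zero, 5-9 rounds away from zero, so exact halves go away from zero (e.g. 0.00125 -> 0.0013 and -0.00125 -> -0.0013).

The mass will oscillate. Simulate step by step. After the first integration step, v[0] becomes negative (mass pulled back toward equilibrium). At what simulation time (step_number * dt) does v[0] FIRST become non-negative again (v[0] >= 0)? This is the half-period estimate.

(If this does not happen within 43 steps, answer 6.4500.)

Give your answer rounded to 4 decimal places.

Answer: 1.3500

Derivation:
Step 0: x=[6.4000] v=[0.0000]
Step 1: x=[6.0490] v=[-2.3400]
Step 2: x=[5.3910] v=[-4.3867]
Step 3: x=[4.5085] v=[-5.8835]
Step 4: x=[3.5121] v=[-6.6427]
Step 5: x=[2.5267] v=[-6.5692]
Step 6: x=[1.6759] v=[-5.6722]
Step 7: x=[1.0663] v=[-4.0642]
Step 8: x=[0.7743] v=[-1.9468]
Step 9: x=[0.8365] v=[0.4147]
First v>=0 after going negative at step 9, time=1.3500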